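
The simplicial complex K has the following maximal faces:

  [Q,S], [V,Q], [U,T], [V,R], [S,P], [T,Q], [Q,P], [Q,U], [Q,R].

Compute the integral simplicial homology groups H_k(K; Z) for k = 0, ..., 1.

Order the vertices as P < Q < R < S < T < U < V. Listing each simplex with vertices in this order, K has dimension 1 with simplices:

  0-simplices (7): P, Q, R, S, T, U, V
  1-simplices (9): PQ, PS, QR, QS, QT, QU, QV, RV, TU

giving chain groups C_0 ≅ Z^7, C_1 ≅ Z^9.

∂_1: C_1 → C_0 is given by ∂[p,q] = [q] − [p]. For instance
  ∂PS = S − P.
The 7×9 boundary matrix has rank 6 and Smith normal form diag(1,1,1,1,1,1).

Reading off H_k = ker ∂_k / im ∂_{k+1}:

  H_0: rank C_0 − rank ∂_1 = 7 − 6 = 1, and the invariant factors of ∂_1 are all 1, so H_0 = Z.
  H_1: rank ker ∂_1 − rank ∂_2 = (9 − 6) − 0 = 3, and there is no ∂_2, so H_1 = Z^3.

(K is a triangulation of a wedge of 3 circles.)

H_0 ≅ Z,  H_1 ≅ Z^3.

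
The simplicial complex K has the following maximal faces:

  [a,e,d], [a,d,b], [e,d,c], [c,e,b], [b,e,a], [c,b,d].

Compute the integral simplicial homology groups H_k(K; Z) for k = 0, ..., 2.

H_0 = Z,  H_1 = 0,  H_2 = Z.

We work with the vertex ordering a < b < c < d < e. The simplices of K, each written with vertices in increasing order, are:

  0-simplices (5): a, b, c, d, e
  1-simplices (9): ab, ad, ae, bc, bd, be, cd, ce, de
  2-simplices (6): abd, abe, ade, bcd, bce, cde

so the chain groups are C_0 ≅ Z^5, C_1 ≅ Z^9, C_2 ≅ Z^6.

∂_1: C_1 → C_0 sends each edge [p,q] (with p < q) to q − p.
As a 5×9 matrix over Z this has rank 4, with invariant factors (1,1,1,1).

Boundary ∂_2: C_2 → C_1 sends each 2-simplex [p,q,r] to [q,r] − [p,r] + [p,q]. For instance
  ∂abe = be − ae + ab,
  ∂bce = ce − be + bc.
The 9×6 boundary matrix has rank 5 and Smith normal form diag(1,1,1,1,1).

Reading off H_k = ker ∂_k / im ∂_{k+1}:

  H_0: rank C_0 − rank ∂_1 = 5 − 4 = 1, and the invariant factors of ∂_1 are all 1, so H_0 ≅ Z.
  H_1: rank ker ∂_1 − rank ∂_2 = (9 − 4) − 5 = 0, and the invariant factors of ∂_2 are all 1, so H_1 ≅ 0.
  H_2: rank ker ∂_2 − rank ∂_3 = (6 − 5) − 0 = 1, and there is no ∂_3, so H_2 ≅ Z.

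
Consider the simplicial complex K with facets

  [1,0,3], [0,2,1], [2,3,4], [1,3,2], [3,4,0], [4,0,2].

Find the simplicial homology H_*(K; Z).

Order the vertices as 0 < 1 < 2 < 3 < 4. Listing each simplex with vertices in this order, K has dimension 2 with simplices:

  0-simplices (5): [0], [1], [2], [3], [4]
  1-simplices (9): [0,1], [0,2], [0,3], [0,4], [1,2], [1,3], [2,3], [2,4], [3,4]
  2-simplices (6): [0,1,2], [0,1,3], [0,2,4], [0,3,4], [1,2,3], [2,3,4]

Hence C_0 ≅ Z^5, C_1 ≅ Z^9, C_2 ≅ Z^6.

The boundary map ∂_1: C_1 → C_0 maps an edge to its endpoints' difference, ∂[p,q] = q − p.
As a 5×9 matrix over Z this has rank 4, with invariant factors (1,1,1,1).

The boundary map ∂_2: C_2 → C_1 sends each 2-simplex [p,q,r] to [q,r] − [p,r] + [p,q]. For instance
  ∂[2,3,4] = [3,4] − [2,4] + [2,3],
  ∂[0,1,3] = [1,3] − [0,3] + [0,1].
This gives a 9×6 integer matrix of rank 5; reducing to Smith normal form yields diagonal entries (1,1,1,1,1).

Now H_k = ker ∂_k / im ∂_{k+1}, so:

  H_0: rank C_0 − rank ∂_1 = 5 − 4 = 1, and the invariant factors of ∂_1 are all 1, so H_0 = Z.
  H_1: rank ker ∂_1 − rank ∂_2 = (9 − 4) − 5 = 0, and the invariant factors of ∂_2 are all 1, so H_1 = 0.
  H_2: rank ker ∂_2 − rank ∂_3 = (6 − 5) − 0 = 1, and there is no ∂_3, so H_2 = Z.

H_0 = Z,  H_1 = 0,  H_2 = Z.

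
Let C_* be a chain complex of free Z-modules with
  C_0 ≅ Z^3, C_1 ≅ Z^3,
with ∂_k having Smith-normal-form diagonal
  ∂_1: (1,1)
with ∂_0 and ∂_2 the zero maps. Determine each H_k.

H_0: b_0 = 3 − 0 − 2 = 1; torsion from ∂_1 factors > 1: none. So H_0 ≅ Z.
H_1: b_1 = 3 − 2 − 0 = 1; torsion from ∂_2 factors > 1: none. So H_1 ≅ Z.

H_0 ≅ Z,  H_1 ≅ Z.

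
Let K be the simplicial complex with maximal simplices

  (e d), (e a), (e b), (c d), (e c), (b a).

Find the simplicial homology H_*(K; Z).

H_0 = Z,  H_1 = Z^2.

Order the vertices as a < b < c < d < e. Listing each simplex with vertices in this order, K has dimension 1 with simplices:

  0-simplices (5): a, b, c, d, e
  1-simplices (6): ab, ae, be, cd, ce, de

Hence C_0 ≅ Z^5, C_1 ≅ Z^6.

The boundary map ∂_1: C_1 → C_0 is given by ∂[p,q] = [q] − [p].
The 5×6 boundary matrix has rank 4 and Smith normal form diag(1,1,1,1).

From H_k ≅ ker(∂_k) / im(∂_{k+1}) we obtain:

  H_0: rank C_0 − rank ∂_1 = 5 − 4 = 1, and the invariant factors of ∂_1 are all 1, so H_0 = Z.
  H_1: rank ker ∂_1 − rank ∂_2 = (6 − 4) − 0 = 2, and there is no ∂_2, so H_1 = Z^2.

As a check, the Euler characteristic is 5 − 6 = -1, which agrees with 1 − 2 = -1.
(K is a triangulation of a wedge of 2 circles.)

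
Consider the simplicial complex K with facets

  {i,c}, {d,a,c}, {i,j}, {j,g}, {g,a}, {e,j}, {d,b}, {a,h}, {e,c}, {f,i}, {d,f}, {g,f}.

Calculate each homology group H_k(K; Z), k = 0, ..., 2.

Fix the vertex order a < b < c < d < e < f < g < h < i < j and write every simplex with vertices in increasing order. Then dim K = 2 and the simplices of K are:

  0-simplices (10): a, b, c, d, e, f, g, h, i, j
  1-simplices (14): ac, ad, ag, ah, bd, cd, ce, ci, df, ej, fg, fi, gj, ij
  2-simplices (1): acd

giving chain groups C_0 ≅ Z^10, C_1 ≅ Z^14, C_2 ≅ Z^1.

The boundary map ∂_1: C_1 → C_0 sends each edge [p,q] (with p < q) to q − p. For instance
  ∂fi = i − f.
This gives a 10×14 integer matrix of rank 9; reducing to Smith normal form yields diagonal entries (1,1,1,1,1,1,1,1,1).

Boundary ∂_2: C_2 → C_1 acts by ∂[p,q,r] = [q,r] − [p,r] + [p,q]. For instance
  ∂acd = cd − ad + ac.
The resulting 14×1 matrix has rank 1, and its Smith normal form has invariant factors (1).

Now H_k = ker ∂_k / im ∂_{k+1}, so:

  H_0: rank C_0 − rank ∂_1 = 10 − 9 = 1, and the invariant factors of ∂_1 are all 1, so H_0 = Z.
  H_1: rank ker ∂_1 − rank ∂_2 = (14 − 9) − 1 = 4, and the invariant factors of ∂_2 are all 1, so H_1 = Z^4.
  H_2: rank ker ∂_2 − rank ∂_3 = (1 − 1) − 0 = 0, and there is no ∂_3, so H_2 = 0.

H_0 ≅ Z,  H_1 ≅ Z^4,  H_2 = 0.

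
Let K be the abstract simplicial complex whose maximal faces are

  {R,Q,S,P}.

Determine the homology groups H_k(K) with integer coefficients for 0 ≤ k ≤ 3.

H_0 ≅ Z,  H_1 = 0,  H_2 = 0,  H_3 = 0.

Take the total order P < Q < R < S on the vertex set. Then K (dimension 3) consists of the simplices:

  0-simplices (4): P, Q, R, S
  1-simplices (6): PQ, PR, PS, QR, QS, RS
  2-simplices (4): PQR, PQS, PRS, QRS
  3-simplices (1): PQRS

so the chain groups are C_0 ≅ Z^4, C_1 ≅ Z^6, C_2 ≅ Z^4, C_3 ≅ Z^1.

The boundary map ∂_1: C_1 → C_0 maps an edge to its endpoints' difference, ∂[p,q] = q − p.
This gives a 4×6 integer matrix of rank 3; reducing to Smith normal form yields diagonal entries (1,1,1).

∂_2: C_2 → C_1 acts by ∂[p,q,r] = [q,r] − [p,r] + [p,q]. For instance
  ∂QRS = RS − QS + QR,
  ∂PQS = QS − PS + PQ.
This gives a 6×4 integer matrix of rank 3; reducing to Smith normal form yields diagonal entries (1,1,1).

∂_3: C_3 → C_2 sends each 3-simplex σ to the alternating sum Σ_i (−1)^i (σ with its i-th vertex removed). For instance
  ∂PQRS = QRS − PRS + PQS − PQR.
As a 4×1 matrix over Z this has rank 1, with invariant factors (1).

Computing H_k = (kernel of ∂_k) / (image of ∂_{k+1}):

  H_0: rank C_0 − rank ∂_1 = 4 − 3 = 1, and the invariant factors of ∂_1 are all 1, so H_0 = Z.
  H_1: rank ker ∂_1 − rank ∂_2 = (6 − 3) − 3 = 0, and the invariant factors of ∂_2 are all 1, so H_1 = 0.
  H_2: rank ker ∂_2 − rank ∂_3 = (4 − 3) − 1 = 0, and the invariant factors of ∂_3 are all 1, so H_2 = 0.
  H_3: rank ker ∂_3 − rank ∂_4 = (1 − 1) − 0 = 0, and there is no ∂_4, so H_3 = 0.

(K is a triangulation of the 3-simplex.)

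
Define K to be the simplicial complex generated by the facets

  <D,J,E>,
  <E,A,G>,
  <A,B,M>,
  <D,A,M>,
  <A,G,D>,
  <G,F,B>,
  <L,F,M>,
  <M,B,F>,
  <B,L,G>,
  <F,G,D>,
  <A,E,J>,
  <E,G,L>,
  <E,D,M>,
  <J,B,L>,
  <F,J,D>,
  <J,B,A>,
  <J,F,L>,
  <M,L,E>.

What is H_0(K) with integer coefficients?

H_0 = Z.

We work with the vertex ordering A < B < D < E < F < G < J < L < M. The simplices of K, each written with vertices in increasing order, are:

  0-simplices (9): A, B, D, E, F, G, J, L, M
  1-simplices (27): AB, AD, AE, AG, AJ, AM, BF, BG, BJ, BL, BM, DE, DF, DG, DJ, DM, EG, EJ, EL, EM, FG, FJ, FL, FM, GL, JL, LM
  2-simplices (18): ABJ, ABM, ADG, ADM, AEG, AEJ, BFG, BFM, BGL, BJL, DEJ, DEM, DFG, DFJ, EGL, ELM, FJL, FLM

giving chain groups C_0 ≅ Z^9, C_1 ≅ Z^27, C_2 ≅ Z^18.

The boundary map ∂_1: C_1 → C_0 maps an edge to its endpoints' difference, ∂[p,q] = q − p.
As a 9×27 matrix over Z this has rank 8, with invariant factors (1,1,1,1,1,1,1,1).

∂_2: C_2 → C_1 maps a triangle to the signed sum of its edges. For instance
  ∂BGL = GL − BL + BG,
  ∂ELM = LM − EM + EL.
The resulting 27×18 matrix has rank 18, and its Smith normal form has invariant factors (1,1,1,1,1,1,1,1,1,1,1,1,1,1,1,1,1,2).

From H_k ≅ ker(∂_k) / im(∂_{k+1}) we obtain:

  H_0: rank C_0 − rank ∂_1 = 9 − 8 = 1, and the invariant factors of ∂_1 are all 1, so H_0 ≅ Z.

(K is a triangulation of the Klein bottle.)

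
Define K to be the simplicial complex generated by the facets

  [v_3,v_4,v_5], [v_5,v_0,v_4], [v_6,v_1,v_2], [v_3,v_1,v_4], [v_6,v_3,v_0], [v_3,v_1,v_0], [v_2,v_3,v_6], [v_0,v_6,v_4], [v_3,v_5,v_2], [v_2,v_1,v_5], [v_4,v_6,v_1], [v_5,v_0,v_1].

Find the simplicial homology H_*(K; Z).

H_0 ≅ Z,  H_1 ≅ Z_2,  H_2 = 0.

Fix the vertex order v_0 < v_1 < v_2 < v_3 < v_4 < v_5 < v_6 and write every simplex with vertices in increasing order. Then dim K = 2 and the simplices of K are:

  0-simplices (7): [v_0], [v_1], [v_2], [v_3], [v_4], [v_5], [v_6]
  1-simplices (18): (18 of them)
  2-simplices (12): (12 of them)

giving chain groups C_0 ≅ Z^7, C_1 ≅ Z^18, C_2 ≅ Z^12.

Boundary ∂_1: C_1 → C_0 is given by ∂[p,q] = [q] − [p].
The resulting 7×18 matrix has rank 6, and its Smith normal form has invariant factors (1,1,1,1,1,1).

Boundary ∂_2: C_2 → C_1 acts by ∂[p,q,r] = [q,r] − [p,r] + [p,q]. For instance
  ∂[v_0,v_3,v_6] = [v_3,v_6] − [v_0,v_6] + [v_0,v_3],
  ∂[v_1,v_2,v_6] = [v_2,v_6] − [v_1,v_6] + [v_1,v_2].
The 18×12 boundary matrix has rank 12 and Smith normal form diag(1,1,1,1,1,1,1,1,1,1,1,2).

Reading off H_k = ker ∂_k / im ∂_{k+1}:

  H_0: rank C_0 − rank ∂_1 = 7 − 6 = 1, and the invariant factors of ∂_1 are all 1, so H_0 ≅ Z.
  H_1: rank ker ∂_1 − rank ∂_2 = (18 − 6) − 12 = 0, and ∂_2 has invariant factor 2 > 1, so H_1 ≅ Z_2.
  H_2: rank ker ∂_2 − rank ∂_3 = (12 − 12) − 0 = 0, and there is no ∂_3, so H_2 ≅ 0.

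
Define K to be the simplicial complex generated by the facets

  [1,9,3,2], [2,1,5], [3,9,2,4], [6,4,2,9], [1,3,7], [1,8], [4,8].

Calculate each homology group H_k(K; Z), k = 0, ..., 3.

H_0 ≅ Z,  H_1 ≅ Z,  H_2 = 0,  H_3 = 0.

Take the total order 1 < 2 < 3 < 4 < 5 < 6 < 7 < 8 < 9 on the vertex set. Then K (dimension 3) consists of the simplices:

  0-simplices (9): [1], [2], [3], [4], [5], [6], [7], [8], [9]
  1-simplices (18): [1,2], [1,3], [1,5], [1,7], [1,8], [1,9], [2,3], [2,4], [2,5], [2,6], [2,9], [3,4], [3,7], [3,9], [4,6], [4,8], [4,9], [6,9]
  2-simplices (12): [1,2,3], [1,2,5], [1,2,9], [1,3,7], [1,3,9], [2,3,4], [2,3,9], [2,4,6], [2,4,9], [2,6,9], [3,4,9], [4,6,9]
  3-simplices (3): [1,2,3,9], [2,3,4,9], [2,4,6,9]

so the chain groups are C_0 ≅ Z^9, C_1 ≅ Z^18, C_2 ≅ Z^12, C_3 ≅ Z^3.

Boundary ∂_1: C_1 → C_0 is given by ∂[p,q] = [q] − [p].
As a 9×18 matrix over Z this has rank 8, with invariant factors (1,1,1,1,1,1,1,1).

∂_2: C_2 → C_1 sends each 2-simplex [p,q,r] to [q,r] − [p,r] + [p,q]. For instance
  ∂[2,4,9] = [4,9] − [2,9] + [2,4],
  ∂[4,6,9] = [6,9] − [4,9] + [4,6].
As a 18×12 matrix over Z this has rank 9, with invariant factors (1,1,1,1,1,1,1,1,1).

∂_3: C_3 → C_2 sends each 3-simplex σ to the alternating sum Σ_i (−1)^i (σ with its i-th vertex removed). For instance
  ∂[2,4,6,9] = [4,6,9] − [2,6,9] + [2,4,9] − [2,4,6],
  ∂[1,2,3,9] = [2,3,9] − [1,3,9] + [1,2,9] − [1,2,3].
The 12×3 boundary matrix has rank 3 and Smith normal form diag(1,1,1).

Now H_k = ker ∂_k / im ∂_{k+1}, so:

  H_0: rank C_0 − rank ∂_1 = 9 − 8 = 1, and the invariant factors of ∂_1 are all 1, so H_0 ≅ Z.
  H_1: rank ker ∂_1 − rank ∂_2 = (18 − 8) − 9 = 1, and the invariant factors of ∂_2 are all 1, so H_1 ≅ Z.
  H_2: rank ker ∂_2 − rank ∂_3 = (12 − 9) − 3 = 0, and the invariant factors of ∂_3 are all 1, so H_2 ≅ 0.
  H_3: rank ker ∂_3 − rank ∂_4 = (3 − 3) − 0 = 0, and there is no ∂_4, so H_3 ≅ 0.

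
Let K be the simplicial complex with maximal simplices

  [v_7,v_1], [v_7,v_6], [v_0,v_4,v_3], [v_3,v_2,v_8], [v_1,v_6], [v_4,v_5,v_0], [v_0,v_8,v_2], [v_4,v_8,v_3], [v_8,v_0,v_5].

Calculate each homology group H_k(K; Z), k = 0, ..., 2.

H_0 = Z^2,  H_1 = Z^2,  H_2 = 0.

We work with the vertex ordering v_0 < v_1 < v_2 < v_3 < v_4 < v_5 < v_6 < v_7 < v_8. The simplices of K, each written with vertices in increasing order, are:

  0-simplices (9): [v_0], [v_1], [v_2], [v_3], [v_4], [v_5], [v_6], [v_7], [v_8]
  1-simplices (15): (15 of them)
  2-simplices (6): [v_0,v_2,v_8], [v_0,v_3,v_4], [v_0,v_4,v_5], [v_0,v_5,v_8], [v_2,v_3,v_8], [v_3,v_4,v_8]

Hence C_0 ≅ Z^9, C_1 ≅ Z^15, C_2 ≅ Z^6.

Boundary ∂_1: C_1 → C_0 is given by ∂[p,q] = [q] − [p]. For instance
  ∂[v_3,v_8] = [v_8] − [v_3].
As a 9×15 matrix over Z this has rank 7, with invariant factors (1,1,1,1,1,1,1).

∂_2: C_2 → C_1 sends each 2-simplex [p,q,r] to [q,r] − [p,r] + [p,q]. For instance
  ∂[v_2,v_3,v_8] = [v_3,v_8] − [v_2,v_8] + [v_2,v_3],
  ∂[v_0,v_5,v_8] = [v_5,v_8] − [v_0,v_8] + [v_0,v_5].
The resulting 15×6 matrix has rank 6, and its Smith normal form has invariant factors (1,1,1,1,1,1).

From H_k ≅ ker(∂_k) / im(∂_{k+1}) we obtain:

  H_0: rank C_0 − rank ∂_1 = 9 − 7 = 2, and the invariant factors of ∂_1 are all 1, so H_0 ≅ Z^2.
  H_1: rank ker ∂_1 − rank ∂_2 = (15 − 7) − 6 = 2, and the invariant factors of ∂_2 are all 1, so H_1 ≅ Z^2.
  H_2: rank ker ∂_2 − rank ∂_3 = (6 − 6) − 0 = 0, and there is no ∂_3, so H_2 ≅ 0.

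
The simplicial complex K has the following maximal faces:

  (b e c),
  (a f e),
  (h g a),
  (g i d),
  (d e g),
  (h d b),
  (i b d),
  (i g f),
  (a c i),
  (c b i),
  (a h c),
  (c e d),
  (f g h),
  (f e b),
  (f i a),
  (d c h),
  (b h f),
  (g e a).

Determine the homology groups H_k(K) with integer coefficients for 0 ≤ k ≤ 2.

Order the vertices as a < b < c < d < e < f < g < h < i. Listing each simplex with vertices in this order, K has dimension 2 with simplices:

  0-simplices (9): a, b, c, d, e, f, g, h, i
  1-simplices (27): ac, ae, af, ag, ah, ai, bc, bd, be, bf, bh, bi, cd, ce, ch, ci, de, dg, dh, di, ef, eg, fg, fh, fi, gh, gi
  2-simplices (18): ach, aci, aef, aeg, afi, agh, bce, bci, bdh, bdi, bef, bfh, cde, cdh, deg, dgi, fgh, fgi

Hence C_0 ≅ Z^9, C_1 ≅ Z^27, C_2 ≅ Z^18.

The boundary map ∂_1: C_1 → C_0 is given by ∂[p,q] = [q] − [p]. For instance
  ∂dg = g − d.
As a 9×27 matrix over Z this has rank 8, with invariant factors (1,1,1,1,1,1,1,1).

The boundary map ∂_2: C_2 → C_1 acts by ∂[p,q,r] = [q,r] − [p,r] + [p,q]. For instance
  ∂afi = fi − ai + af,
  ∂agh = gh − ah + ag.
This gives a 27×18 integer matrix of rank 18; reducing to Smith normal form yields diagonal entries (1,1,1,1,1,1,1,1,1,1,1,1,1,1,1,1,1,2).

From H_k ≅ ker(∂_k) / im(∂_{k+1}) we obtain:

  H_0: rank C_0 − rank ∂_1 = 9 − 8 = 1, and the invariant factors of ∂_1 are all 1, so H_0 ≅ Z.
  H_1: rank ker ∂_1 − rank ∂_2 = (27 − 8) − 18 = 1, and ∂_2 has invariant factor 2 > 1, so H_1 ≅ Z ⊕ Z/2Z.
  H_2: rank ker ∂_2 − rank ∂_3 = (18 − 18) − 0 = 0, and there is no ∂_3, so H_2 ≅ 0.

As a check, the Euler characteristic is 9 − 27 + 18 = 0, which agrees with 1 − 1 + 0 = 0.

H_0 = Z,  H_1 = Z ⊕ Z/2Z,  H_2 = 0.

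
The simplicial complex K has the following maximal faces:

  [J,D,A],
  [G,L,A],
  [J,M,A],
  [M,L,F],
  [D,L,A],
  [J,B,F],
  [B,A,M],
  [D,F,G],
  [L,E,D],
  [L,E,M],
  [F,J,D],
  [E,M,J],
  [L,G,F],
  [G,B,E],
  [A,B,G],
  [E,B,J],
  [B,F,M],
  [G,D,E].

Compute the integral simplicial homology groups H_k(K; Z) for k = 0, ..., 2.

Order the vertices as A < B < D < E < F < G < J < L < M. Listing each simplex with vertices in this order, K has dimension 2 with simplices:

  0-simplices (9): A, B, D, E, F, G, J, L, M
  1-simplices (27): AB, AD, AG, AJ, AL, AM, BE, BF, BG, BJ, BM, DE, DF, DG, DJ, DL, EG, EJ, EL, EM, FG, FJ, FL, FM, GL, JM, LM
  2-simplices (18): ABG, ABM, ADJ, ADL, AGL, AJM, BEG, BEJ, BFJ, BFM, DEG, DEL, DFG, DFJ, EJM, ELM, FGL, FLM

giving chain groups C_0 ≅ Z^9, C_1 ≅ Z^27, C_2 ≅ Z^18.

The boundary map ∂_1: C_1 → C_0 maps an edge to its endpoints' difference, ∂[p,q] = q − p. For instance
  ∂BJ = J − B.
The resulting 9×27 matrix has rank 8, and its Smith normal form has invariant factors (1,1,1,1,1,1,1,1).

∂_2: C_2 → C_1 maps a triangle to the signed sum of its edges. For instance
  ∂DFJ = FJ − DJ + DF,
  ∂AGL = GL − AL + AG.
As a 27×18 matrix over Z this has rank 18, with invariant factors (1,1,1,1,1,1,1,1,1,1,1,1,1,1,1,1,1,2).

Now H_k = ker ∂_k / im ∂_{k+1}, so:

  H_0: rank C_0 − rank ∂_1 = 9 − 8 = 1, and the invariant factors of ∂_1 are all 1, so H_0 = Z.
  H_1: rank ker ∂_1 − rank ∂_2 = (27 − 8) − 18 = 1, and ∂_2 has invariant factor 2 > 1, so H_1 = Z × Z/2.
  H_2: rank ker ∂_2 − rank ∂_3 = (18 − 18) − 0 = 0, and there is no ∂_3, so H_2 = 0.

H_0 = Z,  H_1 = Z × Z/2,  H_2 = 0.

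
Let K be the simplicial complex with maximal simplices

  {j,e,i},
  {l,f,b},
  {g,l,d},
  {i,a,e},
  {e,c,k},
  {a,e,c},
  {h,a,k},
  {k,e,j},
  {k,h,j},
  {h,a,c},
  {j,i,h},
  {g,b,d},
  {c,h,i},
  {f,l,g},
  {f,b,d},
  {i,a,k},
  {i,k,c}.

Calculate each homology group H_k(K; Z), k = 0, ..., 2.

H_0 = Z^2,  H_1 = Z ⊕ Z_2,  H_2 = 0.

We work with the vertex ordering a < b < c < d < e < f < g < h < i < j < k < l. The simplices of K, each written with vertices in increasing order, are:

  0-simplices (12): a, b, c, d, e, f, g, h, i, j, k, l
  1-simplices (28): ac, ae, ah, ai, ak, bd, bf, bg, bl, ce, ch, ci, ck, df, dg, dl, ei, ej, ek, fg, fl, gl, hi, hj, hk, ij, ik, jk
  2-simplices (17): ace, ach, aei, ahk, aik, bdf, bdg, bfl, cek, chi, cik, dgl, eij, ejk, fgl, hij, hjk

giving chain groups C_0 ≅ Z^12, C_1 ≅ Z^28, C_2 ≅ Z^17.

Boundary ∂_1: C_1 → C_0 sends each edge [p,q] (with p < q) to q − p. For instance
  ∂ak = k − a.
The resulting 12×28 matrix has rank 10, and its Smith normal form has invariant factors (1,1,1,1,1,1,1,1,1,1).

Boundary ∂_2: C_2 → C_1 sends each 2-simplex [p,q,r] to [q,r] − [p,r] + [p,q]. For instance
  ∂aei = ei − ai + ae,
  ∂chi = hi − ci + ch.
As a 28×17 matrix over Z this has rank 17, with invariant factors (1,1,1,1,1,1,1,1,1,1,1,1,1,1,1,1,2).

Reading off H_k = ker ∂_k / im ∂_{k+1}:

  H_0: rank C_0 − rank ∂_1 = 12 − 10 = 2, and the invariant factors of ∂_1 are all 1, so H_0 = Z^2.
  H_1: rank ker ∂_1 − rank ∂_2 = (28 − 10) − 17 = 1, and ∂_2 has invariant factor 2 > 1, so H_1 = Z ⊕ Z_2.
  H_2: rank ker ∂_2 − rank ∂_3 = (17 − 17) − 0 = 0, and there is no ∂_3, so H_2 = 0.

As a check, the Euler characteristic is 12 − 28 + 17 = 1, which agrees with 2 − 1 + 0 = 1.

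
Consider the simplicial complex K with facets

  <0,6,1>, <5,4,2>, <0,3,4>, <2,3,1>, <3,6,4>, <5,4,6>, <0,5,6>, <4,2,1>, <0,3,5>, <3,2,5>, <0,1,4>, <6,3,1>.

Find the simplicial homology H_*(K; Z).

Fix the vertex order 0 < 1 < 2 < 3 < 4 < 5 < 6 and write every simplex with vertices in increasing order. Then dim K = 2 and the simplices of K are:

  0-simplices (7): [0], [1], [2], [3], [4], [5], [6]
  1-simplices (18): [0,1], [0,3], [0,4], [0,5], [0,6], [1,2], [1,3], [1,4], [1,6], [2,3], [2,4], [2,5], [3,4], [3,5], [3,6], [4,5], [4,6], [5,6]
  2-simplices (12): [0,1,4], [0,1,6], [0,3,4], [0,3,5], [0,5,6], [1,2,3], [1,2,4], [1,3,6], [2,3,5], [2,4,5], [3,4,6], [4,5,6]

Hence C_0 ≅ Z^7, C_1 ≅ Z^18, C_2 ≅ Z^12.

Boundary ∂_1: C_1 → C_0 sends each edge [p,q] (with p < q) to q − p.
This gives a 7×18 integer matrix of rank 6; reducing to Smith normal form yields diagonal entries (1,1,1,1,1,1).

The boundary map ∂_2: C_2 → C_1 sends each 2-simplex [p,q,r] to [q,r] − [p,r] + [p,q]. For instance
  ∂[4,5,6] = [5,6] − [4,6] + [4,5],
  ∂[0,3,4] = [3,4] − [0,4] + [0,3].
The resulting 18×12 matrix has rank 12, and its Smith normal form has invariant factors (1,1,1,1,1,1,1,1,1,1,1,2).

Computing H_k = (kernel of ∂_k) / (image of ∂_{k+1}):

  H_0: rank C_0 − rank ∂_1 = 7 − 6 = 1, and the invariant factors of ∂_1 are all 1, so H_0 ≅ Z.
  H_1: rank ker ∂_1 − rank ∂_2 = (18 − 6) − 12 = 0, and ∂_2 has invariant factor 2 > 1, so H_1 ≅ Z_2.
  H_2: rank ker ∂_2 − rank ∂_3 = (12 − 12) − 0 = 0, and there is no ∂_3, so H_2 ≅ 0.

H_0 ≅ Z,  H_1 ≅ Z_2,  H_2 = 0.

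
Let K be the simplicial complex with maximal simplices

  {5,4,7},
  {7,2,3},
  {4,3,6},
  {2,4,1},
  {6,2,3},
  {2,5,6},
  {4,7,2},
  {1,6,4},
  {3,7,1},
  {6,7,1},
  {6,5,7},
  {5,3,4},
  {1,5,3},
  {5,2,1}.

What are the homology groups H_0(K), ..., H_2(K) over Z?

H_0 = Z,  H_1 = Z^2,  H_2 = Z.

K has 7 vertices, 21 edges, 14 triangles.
rank ∂_0 = 0, rank ∂_1 = 6 ⇒ b_0 = 7 − 0 − 6 = 1; all invariant factors of ∂_1 are 1 so no torsion. So H_0 = Z.
rank ∂_1 = 6, rank ∂_2 = 13 ⇒ b_1 = 21 − 6 − 13 = 2; all invariant factors of ∂_2 are 1 so no torsion. So H_1 = Z^2.
rank ∂_2 = 13, rank ∂_3 = 0 ⇒ b_2 = 14 − 13 − 0 = 1. So H_2 = Z.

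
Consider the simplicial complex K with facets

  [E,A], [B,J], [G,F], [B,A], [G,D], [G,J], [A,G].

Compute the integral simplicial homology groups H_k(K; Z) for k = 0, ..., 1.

H_0 ≅ Z,  H_1 ≅ Z.

Fix the vertex order A < B < D < E < F < G < J and write every simplex with vertices in increasing order. Then dim K = 1 and the simplices of K are:

  0-simplices (7): A, B, D, E, F, G, J
  1-simplices (7): AB, AE, AG, BJ, DG, FG, GJ

Hence C_0 ≅ Z^7, C_1 ≅ Z^7.

Boundary ∂_1: C_1 → C_0 maps an edge to its endpoints' difference, ∂[p,q] = q − p. For instance
  ∂FG = G − F.
This gives a 7×7 integer matrix of rank 6; reducing to Smith normal form yields diagonal entries (1,1,1,1,1,1).

Reading off H_k = ker ∂_k / im ∂_{k+1}:

  H_0: rank C_0 − rank ∂_1 = 7 − 6 = 1, and the invariant factors of ∂_1 are all 1, so H_0 ≅ Z.
  H_1: rank ker ∂_1 − rank ∂_2 = (7 − 6) − 0 = 1, and there is no ∂_2, so H_1 ≅ Z.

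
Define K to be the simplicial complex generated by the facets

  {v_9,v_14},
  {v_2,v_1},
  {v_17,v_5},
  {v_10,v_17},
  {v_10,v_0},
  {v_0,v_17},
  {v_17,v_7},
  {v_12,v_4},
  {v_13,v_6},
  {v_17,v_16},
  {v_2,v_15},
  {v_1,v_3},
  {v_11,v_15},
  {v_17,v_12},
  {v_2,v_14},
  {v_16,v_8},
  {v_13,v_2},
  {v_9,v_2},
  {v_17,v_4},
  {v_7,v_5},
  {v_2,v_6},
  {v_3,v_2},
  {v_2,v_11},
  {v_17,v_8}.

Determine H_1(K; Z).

H_1 ≅ Z^8.

K has 18 vertices, 24 edges.
rank ∂_1 = 16, rank ∂_2 = 0 ⇒ b_1 = 24 − 16 − 0 = 8. So H_1 = Z^8.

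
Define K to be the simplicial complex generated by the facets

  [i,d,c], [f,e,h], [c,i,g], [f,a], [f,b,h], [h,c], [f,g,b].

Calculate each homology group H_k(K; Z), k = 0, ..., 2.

H_0 = Z,  H_1 = Z,  H_2 = 0.

Order the vertices as a < b < c < d < e < f < g < h < i. Listing each simplex with vertices in this order, K has dimension 2 with simplices:

  0-simplices (9): a, b, c, d, e, f, g, h, i
  1-simplices (14): af, bf, bg, bh, cd, cg, ch, ci, di, ef, eh, fg, fh, gi
  2-simplices (5): bfg, bfh, cdi, cgi, efh

Hence C_0 ≅ Z^9, C_1 ≅ Z^14, C_2 ≅ Z^5.

Boundary ∂_1: C_1 → C_0 is given by ∂[p,q] = [q] − [p].
This gives a 9×14 integer matrix of rank 8; reducing to Smith normal form yields diagonal entries (1,1,1,1,1,1,1,1).

The boundary map ∂_2: C_2 → C_1 sends each 2-simplex [p,q,r] to [q,r] − [p,r] + [p,q]. For instance
  ∂cgi = gi − ci + cg,
  ∂bfg = fg − bg + bf.
This gives a 14×5 integer matrix of rank 5; reducing to Smith normal form yields diagonal entries (1,1,1,1,1).

Now H_k = ker ∂_k / im ∂_{k+1}, so:

  H_0: rank C_0 − rank ∂_1 = 9 − 8 = 1, and the invariant factors of ∂_1 are all 1, so H_0 = Z.
  H_1: rank ker ∂_1 − rank ∂_2 = (14 − 8) − 5 = 1, and the invariant factors of ∂_2 are all 1, so H_1 = Z.
  H_2: rank ker ∂_2 − rank ∂_3 = (5 − 5) − 0 = 0, and there is no ∂_3, so H_2 = 0.

As a check, the Euler characteristic is 9 − 14 + 5 = 0, which agrees with 1 − 1 + 0 = 0.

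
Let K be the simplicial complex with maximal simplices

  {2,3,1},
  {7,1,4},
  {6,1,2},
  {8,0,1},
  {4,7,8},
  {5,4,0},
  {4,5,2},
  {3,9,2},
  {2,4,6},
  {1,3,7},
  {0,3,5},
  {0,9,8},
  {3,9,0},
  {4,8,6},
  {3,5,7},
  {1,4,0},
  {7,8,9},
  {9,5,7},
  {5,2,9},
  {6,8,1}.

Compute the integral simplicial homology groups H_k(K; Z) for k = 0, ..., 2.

Order the vertices as 0 < 1 < 2 < 3 < 4 < 5 < 6 < 7 < 8 < 9. Listing each simplex with vertices in this order, K has dimension 2 with simplices:

  0-simplices (10): [0], [1], [2], [3], [4], [5], [6], [7], [8], [9]
  1-simplices (30): (30 of them)
  2-simplices (20): (20 of them)

giving chain groups C_0 ≅ Z^10, C_1 ≅ Z^30, C_2 ≅ Z^20.

The boundary map ∂_1: C_1 → C_0 maps an edge to its endpoints' difference, ∂[p,q] = q − p. For instance
  ∂[0,8] = [8] − [0].
As a 10×30 matrix over Z this has rank 9, with invariant factors (1,1,1,1,1,1,1,1,1).

The boundary map ∂_2: C_2 → C_1 maps a triangle to the signed sum of its edges. For instance
  ∂[0,4,5] = [4,5] − [0,5] + [0,4],
  ∂[7,8,9] = [8,9] − [7,9] + [7,8].
The resulting 30×20 matrix has rank 20, and its Smith normal form has invariant factors (1,1,1,1,1,1,1,1,1,1,1,1,1,1,1,1,1,1,1,2).

Reading off H_k = ker ∂_k / im ∂_{k+1}:

  H_0: rank C_0 − rank ∂_1 = 10 − 9 = 1, and the invariant factors of ∂_1 are all 1, so H_0 ≅ Z.
  H_1: rank ker ∂_1 − rank ∂_2 = (30 − 9) − 20 = 1, and ∂_2 has invariant factor 2 > 1, so H_1 ≅ Z × Z/2.
  H_2: rank ker ∂_2 − rank ∂_3 = (20 − 20) − 0 = 0, and there is no ∂_3, so H_2 ≅ 0.

As a check, the Euler characteristic is 10 − 30 + 20 = 0, which agrees with 1 − 1 + 0 = 0.

H_0 = Z,  H_1 = Z × Z/2,  H_2 = 0.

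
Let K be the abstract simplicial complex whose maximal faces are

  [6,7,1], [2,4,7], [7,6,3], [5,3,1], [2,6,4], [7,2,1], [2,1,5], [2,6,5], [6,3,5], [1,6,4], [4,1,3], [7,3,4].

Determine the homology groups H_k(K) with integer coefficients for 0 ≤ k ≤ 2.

Order the vertices as 1 < 2 < 3 < 4 < 5 < 6 < 7. Listing each simplex with vertices in this order, K has dimension 2 with simplices:

  0-simplices (7): [1], [2], [3], [4], [5], [6], [7]
  1-simplices (18): [1,2], [1,3], [1,4], [1,5], [1,6], [1,7], [2,4], [2,5], [2,6], [2,7], [3,4], [3,5], [3,6], [3,7], [4,6], [4,7], [5,6], [6,7]
  2-simplices (12): [1,2,5], [1,2,7], [1,3,4], [1,3,5], [1,4,6], [1,6,7], [2,4,6], [2,4,7], [2,5,6], [3,4,7], [3,5,6], [3,6,7]

so the chain groups are C_0 ≅ Z^7, C_1 ≅ Z^18, C_2 ≅ Z^12.

The boundary map ∂_1: C_1 → C_0 is given by ∂[p,q] = [q] − [p]. For instance
  ∂[2,6] = [6] − [2].
As a 7×18 matrix over Z this has rank 6, with invariant factors (1,1,1,1,1,1).

The boundary map ∂_2: C_2 → C_1 acts by ∂[p,q,r] = [q,r] − [p,r] + [p,q]. For instance
  ∂[1,4,6] = [4,6] − [1,6] + [1,4],
  ∂[3,5,6] = [5,6] − [3,6] + [3,5].
This gives a 18×12 integer matrix of rank 12; reducing to Smith normal form yields diagonal entries (1,1,1,1,1,1,1,1,1,1,1,2).

Now H_k = ker ∂_k / im ∂_{k+1}, so:

  H_0: rank C_0 − rank ∂_1 = 7 − 6 = 1, and the invariant factors of ∂_1 are all 1, so H_0 ≅ Z.
  H_1: rank ker ∂_1 − rank ∂_2 = (18 − 6) − 12 = 0, and ∂_2 has invariant factor 2 > 1, so H_1 ≅ Z/2Z.
  H_2: rank ker ∂_2 − rank ∂_3 = (12 − 12) − 0 = 0, and there is no ∂_3, so H_2 ≅ 0.

H_0 ≅ Z,  H_1 ≅ Z/2Z,  H_2 = 0.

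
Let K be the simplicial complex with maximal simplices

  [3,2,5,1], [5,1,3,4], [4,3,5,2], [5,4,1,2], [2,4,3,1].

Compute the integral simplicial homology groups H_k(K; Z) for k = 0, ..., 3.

H_0 ≅ Z,  H_1 = 0,  H_2 = 0,  H_3 ≅ Z.

Order the vertices as 1 < 2 < 3 < 4 < 5. Listing each simplex with vertices in this order, K has dimension 3 with simplices:

  0-simplices (5): [1], [2], [3], [4], [5]
  1-simplices (10): [1,2], [1,3], [1,4], [1,5], [2,3], [2,4], [2,5], [3,4], [3,5], [4,5]
  2-simplices (10): [1,2,3], [1,2,4], [1,2,5], [1,3,4], [1,3,5], [1,4,5], [2,3,4], [2,3,5], [2,4,5], [3,4,5]
  3-simplices (5): [1,2,3,4], [1,2,3,5], [1,2,4,5], [1,3,4,5], [2,3,4,5]

Hence C_0 ≅ Z^5, C_1 ≅ Z^10, C_2 ≅ Z^10, C_3 ≅ Z^5.

Boundary ∂_1: C_1 → C_0 sends each edge [p,q] (with p < q) to q − p.
As a 5×10 matrix over Z this has rank 4, with invariant factors (1,1,1,1).

The boundary map ∂_2: C_2 → C_1 acts by ∂[p,q,r] = [q,r] − [p,r] + [p,q]. For instance
  ∂[1,3,5] = [3,5] − [1,5] + [1,3],
  ∂[2,3,5] = [3,5] − [2,5] + [2,3].
The 10×10 boundary matrix has rank 6 and Smith normal form diag(1,1,1,1,1,1).

Boundary ∂_3: C_3 → C_2 sends each 3-simplex σ to the alternating sum Σ_i (−1)^i (σ with its i-th vertex removed). For instance
  ∂[1,2,3,4] = [2,3,4] − [1,3,4] + [1,2,4] − [1,2,3],
  ∂[1,3,4,5] = [3,4,5] − [1,4,5] + [1,3,5] − [1,3,4].
The 10×5 boundary matrix has rank 4 and Smith normal form diag(1,1,1,1).

From H_k ≅ ker(∂_k) / im(∂_{k+1}) we obtain:

  H_0: rank C_0 − rank ∂_1 = 5 − 4 = 1, and the invariant factors of ∂_1 are all 1, so H_0 = Z.
  H_1: rank ker ∂_1 − rank ∂_2 = (10 − 4) − 6 = 0, and the invariant factors of ∂_2 are all 1, so H_1 = 0.
  H_2: rank ker ∂_2 − rank ∂_3 = (10 − 6) − 4 = 0, and the invariant factors of ∂_3 are all 1, so H_2 = 0.
  H_3: rank ker ∂_3 − rank ∂_4 = (5 − 4) − 0 = 1, and there is no ∂_4, so H_3 = Z.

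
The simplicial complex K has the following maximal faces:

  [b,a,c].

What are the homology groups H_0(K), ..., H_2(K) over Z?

We work with the vertex ordering a < b < c. The simplices of K, each written with vertices in increasing order, are:

  0-simplices (3): a, b, c
  1-simplices (3): ab, ac, bc
  2-simplices (1): abc

so the chain groups are C_0 ≅ Z^3, C_1 ≅ Z^3, C_2 ≅ Z^1.

The boundary map ∂_1: C_1 → C_0 is given by ∂[p,q] = [q] − [p]. For instance
  ∂bc = c − b.
The 3×3 boundary matrix has rank 2 and Smith normal form diag(1,1).

The boundary map ∂_2: C_2 → C_1 maps a triangle to the signed sum of its edges. For instance
  ∂abc = bc − ac + ab.
The 3×1 boundary matrix has rank 1 and Smith normal form diag(1).

Reading off H_k = ker ∂_k / im ∂_{k+1}:

  H_0: rank C_0 − rank ∂_1 = 3 − 2 = 1, and the invariant factors of ∂_1 are all 1, so H_0 ≅ Z.
  H_1: rank ker ∂_1 − rank ∂_2 = (3 − 2) − 1 = 0, and the invariant factors of ∂_2 are all 1, so H_1 ≅ 0.
  H_2: rank ker ∂_2 − rank ∂_3 = (1 − 1) − 0 = 0, and there is no ∂_3, so H_2 ≅ 0.

H_0 ≅ Z,  H_1 = 0,  H_2 = 0.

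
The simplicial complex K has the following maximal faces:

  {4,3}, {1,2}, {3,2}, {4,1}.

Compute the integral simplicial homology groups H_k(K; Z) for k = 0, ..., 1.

Fix the vertex order 1 < 2 < 3 < 4 and write every simplex with vertices in increasing order. Then dim K = 1 and the simplices of K are:

  0-simplices (4): [1], [2], [3], [4]
  1-simplices (4): [1,2], [1,4], [2,3], [3,4]

giving chain groups C_0 ≅ Z^4, C_1 ≅ Z^4.

∂_1: C_1 → C_0 sends each edge [p,q] (with p < q) to q − p.
This gives a 4×4 integer matrix of rank 3; reducing to Smith normal form yields diagonal entries (1,1,1).

Now H_k = ker ∂_k / im ∂_{k+1}, so:

  H_0: rank C_0 − rank ∂_1 = 4 − 3 = 1, and the invariant factors of ∂_1 are all 1, so H_0 = Z.
  H_1: rank ker ∂_1 − rank ∂_2 = (4 − 3) − 0 = 1, and there is no ∂_2, so H_1 = Z.

(K is a triangulation of the circle S^1.)

H_0 ≅ Z,  H_1 ≅ Z.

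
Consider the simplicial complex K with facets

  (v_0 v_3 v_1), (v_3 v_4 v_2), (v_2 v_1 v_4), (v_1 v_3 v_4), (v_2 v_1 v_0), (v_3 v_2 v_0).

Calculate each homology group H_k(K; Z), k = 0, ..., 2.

H_0 = Z,  H_1 = 0,  H_2 = Z.

Take the total order v_0 < v_1 < v_2 < v_3 < v_4 on the vertex set. Then K (dimension 2) consists of the simplices:

  0-simplices (5): [v_0], [v_1], [v_2], [v_3], [v_4]
  1-simplices (9): [v_0,v_1], [v_0,v_2], [v_0,v_3], [v_1,v_2], [v_1,v_3], [v_1,v_4], [v_2,v_3], [v_2,v_4], [v_3,v_4]
  2-simplices (6): [v_0,v_1,v_2], [v_0,v_1,v_3], [v_0,v_2,v_3], [v_1,v_2,v_4], [v_1,v_3,v_4], [v_2,v_3,v_4]

so the chain groups are C_0 ≅ Z^5, C_1 ≅ Z^9, C_2 ≅ Z^6.

The boundary map ∂_1: C_1 → C_0 maps an edge to its endpoints' difference, ∂[p,q] = q − p.
As a 5×9 matrix over Z this has rank 4, with invariant factors (1,1,1,1).

Boundary ∂_2: C_2 → C_1 sends each 2-simplex [p,q,r] to [q,r] − [p,r] + [p,q]. For instance
  ∂[v_0,v_1,v_3] = [v_1,v_3] − [v_0,v_3] + [v_0,v_1],
  ∂[v_1,v_2,v_4] = [v_2,v_4] − [v_1,v_4] + [v_1,v_2].
This gives a 9×6 integer matrix of rank 5; reducing to Smith normal form yields diagonal entries (1,1,1,1,1).

From H_k ≅ ker(∂_k) / im(∂_{k+1}) we obtain:

  H_0: rank C_0 − rank ∂_1 = 5 − 4 = 1, and the invariant factors of ∂_1 are all 1, so H_0 ≅ Z.
  H_1: rank ker ∂_1 − rank ∂_2 = (9 − 4) − 5 = 0, and the invariant factors of ∂_2 are all 1, so H_1 ≅ 0.
  H_2: rank ker ∂_2 − rank ∂_3 = (6 − 5) − 0 = 1, and there is no ∂_3, so H_2 ≅ Z.

As a check, the Euler characteristic is 5 − 9 + 6 = 2, which agrees with 1 − 0 + 1 = 2.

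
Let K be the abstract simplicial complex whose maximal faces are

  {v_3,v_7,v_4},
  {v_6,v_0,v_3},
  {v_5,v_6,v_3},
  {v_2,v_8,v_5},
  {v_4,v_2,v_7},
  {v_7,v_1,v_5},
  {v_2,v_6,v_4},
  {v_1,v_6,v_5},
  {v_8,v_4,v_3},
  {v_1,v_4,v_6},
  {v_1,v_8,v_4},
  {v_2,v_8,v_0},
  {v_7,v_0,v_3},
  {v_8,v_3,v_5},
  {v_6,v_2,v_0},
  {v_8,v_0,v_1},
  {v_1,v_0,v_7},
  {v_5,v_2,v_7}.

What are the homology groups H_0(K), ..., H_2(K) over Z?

H_0 = Z,  H_1 = Z^2,  H_2 = Z.

Fix the vertex order v_0 < v_1 < v_2 < v_3 < v_4 < v_5 < v_6 < v_7 < v_8 and write every simplex with vertices in increasing order. Then dim K = 2 and the simplices of K are:

  0-simplices (9): [v_0], [v_1], [v_2], [v_3], [v_4], [v_5], [v_6], [v_7], [v_8]
  1-simplices (27): (27 of them)
  2-simplices (18): (18 of them)

Hence C_0 ≅ Z^9, C_1 ≅ Z^27, C_2 ≅ Z^18.

The boundary map ∂_1: C_1 → C_0 maps an edge to its endpoints' difference, ∂[p,q] = q − p.
The resulting 9×27 matrix has rank 8, and its Smith normal form has invariant factors (1,1,1,1,1,1,1,1).

Boundary ∂_2: C_2 → C_1 sends each 2-simplex [p,q,r] to [q,r] − [p,r] + [p,q]. For instance
  ∂[v_3,v_4,v_7] = [v_4,v_7] − [v_3,v_7] + [v_3,v_4],
  ∂[v_0,v_2,v_6] = [v_2,v_6] − [v_0,v_6] + [v_0,v_2].
The resulting 27×18 matrix has rank 17, and its Smith normal form has invariant factors (1,1,1,1,1,1,1,1,1,1,1,1,1,1,1,1,1).

Reading off H_k = ker ∂_k / im ∂_{k+1}:

  H_0: rank C_0 − rank ∂_1 = 9 − 8 = 1, and the invariant factors of ∂_1 are all 1, so H_0 ≅ Z.
  H_1: rank ker ∂_1 − rank ∂_2 = (27 − 8) − 17 = 2, and the invariant factors of ∂_2 are all 1, so H_1 ≅ Z^2.
  H_2: rank ker ∂_2 − rank ∂_3 = (18 − 17) − 0 = 1, and there is no ∂_3, so H_2 ≅ Z.

(K is a triangulation of the torus T^2.)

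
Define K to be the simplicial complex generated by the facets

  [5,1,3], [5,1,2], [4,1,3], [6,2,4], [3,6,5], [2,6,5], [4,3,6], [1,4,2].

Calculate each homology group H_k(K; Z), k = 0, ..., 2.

H_0 ≅ Z,  H_1 = 0,  H_2 ≅ Z.

Order the vertices as 1 < 2 < 3 < 4 < 5 < 6. Listing each simplex with vertices in this order, K has dimension 2 with simplices:

  0-simplices (6): [1], [2], [3], [4], [5], [6]
  1-simplices (12): [1,2], [1,3], [1,4], [1,5], [2,4], [2,5], [2,6], [3,4], [3,5], [3,6], [4,6], [5,6]
  2-simplices (8): [1,2,4], [1,2,5], [1,3,4], [1,3,5], [2,4,6], [2,5,6], [3,4,6], [3,5,6]

Hence C_0 ≅ Z^6, C_1 ≅ Z^12, C_2 ≅ Z^8.

The boundary map ∂_1: C_1 → C_0 sends each edge [p,q] (with p < q) to q − p. For instance
  ∂[5,6] = [6] − [5].
The resulting 6×12 matrix has rank 5, and its Smith normal form has invariant factors (1,1,1,1,1).

Boundary ∂_2: C_2 → C_1 maps a triangle to the signed sum of its edges. For instance
  ∂[1,2,4] = [2,4] − [1,4] + [1,2],
  ∂[2,5,6] = [5,6] − [2,6] + [2,5].
The 12×8 boundary matrix has rank 7 and Smith normal form diag(1,1,1,1,1,1,1).

Computing H_k = (kernel of ∂_k) / (image of ∂_{k+1}):

  H_0: rank C_0 − rank ∂_1 = 6 − 5 = 1, and the invariant factors of ∂_1 are all 1, so H_0 ≅ Z.
  H_1: rank ker ∂_1 − rank ∂_2 = (12 − 5) − 7 = 0, and the invariant factors of ∂_2 are all 1, so H_1 ≅ 0.
  H_2: rank ker ∂_2 − rank ∂_3 = (8 − 7) − 0 = 1, and there is no ∂_3, so H_2 ≅ Z.

(K is a triangulation of the 2-sphere S^2.)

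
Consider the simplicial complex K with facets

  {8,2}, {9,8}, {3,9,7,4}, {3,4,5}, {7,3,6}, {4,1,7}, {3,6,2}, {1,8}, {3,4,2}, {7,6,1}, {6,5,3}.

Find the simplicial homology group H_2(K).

Take the total order 1 < 2 < 3 < 4 < 5 < 6 < 7 < 8 < 9 on the vertex set. Then K (dimension 3) consists of the simplices:

  0-simplices (9): [1], [2], [3], [4], [5], [6], [7], [8], [9]
  1-simplices (20): [1,4], [1,6], [1,7], [1,8], [2,3], [2,4], [2,6], [2,8], [3,4], [3,5], [3,6], [3,7], [3,9], [4,5], [4,7], [4,9], [5,6], [6,7], [7,9], [8,9]
  2-simplices (11): [1,4,7], [1,6,7], [2,3,4], [2,3,6], [3,4,5], [3,4,7], [3,4,9], [3,5,6], [3,6,7], [3,7,9], [4,7,9]
  3-simplices (1): [3,4,7,9]

so the chain groups are C_0 ≅ Z^9, C_1 ≅ Z^20, C_2 ≅ Z^11, C_3 ≅ Z^1.

Boundary ∂_1: C_1 → C_0 sends each edge [p,q] (with p < q) to q − p. For instance
  ∂[7,9] = [9] − [7].
As a 9×20 matrix over Z this has rank 8, with invariant factors (1,1,1,1,1,1,1,1).

∂_2: C_2 → C_1 acts by ∂[p,q,r] = [q,r] − [p,r] + [p,q]. For instance
  ∂[3,5,6] = [5,6] − [3,6] + [3,5],
  ∂[4,7,9] = [7,9] − [4,9] + [4,7].
The resulting 20×11 matrix has rank 10, and its Smith normal form has invariant factors (1,1,1,1,1,1,1,1,1,1).

∂_3: C_3 → C_2 sends each 3-simplex σ to the alternating sum Σ_i (−1)^i (σ with its i-th vertex removed). For instance
  ∂[3,4,7,9] = [4,7,9] − [3,7,9] + [3,4,9] − [3,4,7].
The 11×1 boundary matrix has rank 1 and Smith normal form diag(1).

Computing H_k = (kernel of ∂_k) / (image of ∂_{k+1}):

  H_2: rank ker ∂_2 − rank ∂_3 = (11 − 10) − 1 = 0, and the invariant factors of ∂_3 are all 1, so H_2 = 0.

H_2 ≅ 0.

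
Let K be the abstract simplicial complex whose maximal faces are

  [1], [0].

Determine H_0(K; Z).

Order the vertices as 0 < 1. Listing each simplex with vertices in this order, K has dimension 0 with simplices:

  0-simplices (2): [0], [1]

so the chain groups are C_0 ≅ Z^2.

Computing H_k = (kernel of ∂_k) / (image of ∂_{k+1}):

  H_0: rank C_0 − rank ∂_1 = 2 − 0 = 2, and there is no ∂_1, so H_0 ≅ Z^2.

H_0 = Z^2.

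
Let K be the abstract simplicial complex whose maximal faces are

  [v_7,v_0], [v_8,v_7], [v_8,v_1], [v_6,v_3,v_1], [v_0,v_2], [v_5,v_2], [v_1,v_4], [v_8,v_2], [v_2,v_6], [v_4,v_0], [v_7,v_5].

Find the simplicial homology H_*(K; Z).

We work with the vertex ordering v_0 < v_1 < v_2 < v_3 < v_4 < v_5 < v_6 < v_7 < v_8. The simplices of K, each written with vertices in increasing order, are:

  0-simplices (9): [v_0], [v_1], [v_2], [v_3], [v_4], [v_5], [v_6], [v_7], [v_8]
  1-simplices (13): [v_0,v_2], [v_0,v_4], [v_0,v_7], [v_1,v_3], [v_1,v_4], [v_1,v_6], [v_1,v_8], [v_2,v_5], [v_2,v_6], [v_2,v_8], [v_3,v_6], [v_5,v_7], [v_7,v_8]
  2-simplices (1): [v_1,v_3,v_6]

Hence C_0 ≅ Z^9, C_1 ≅ Z^13, C_2 ≅ Z^1.

The boundary map ∂_1: C_1 → C_0 maps an edge to its endpoints' difference, ∂[p,q] = q − p.
This gives a 9×13 integer matrix of rank 8; reducing to Smith normal form yields diagonal entries (1,1,1,1,1,1,1,1).

∂_2: C_2 → C_1 acts by ∂[p,q,r] = [q,r] − [p,r] + [p,q]. For instance
  ∂[v_1,v_3,v_6] = [v_3,v_6] − [v_1,v_6] + [v_1,v_3].
The resulting 13×1 matrix has rank 1, and its Smith normal form has invariant factors (1).

Reading off H_k = ker ∂_k / im ∂_{k+1}:

  H_0: rank C_0 − rank ∂_1 = 9 − 8 = 1, and the invariant factors of ∂_1 are all 1, so H_0 = Z.
  H_1: rank ker ∂_1 − rank ∂_2 = (13 − 8) − 1 = 4, and the invariant factors of ∂_2 are all 1, so H_1 = Z^4.
  H_2: rank ker ∂_2 − rank ∂_3 = (1 − 1) − 0 = 0, and there is no ∂_3, so H_2 = 0.

As a check, the Euler characteristic is 9 − 13 + 1 = -3, which agrees with 1 − 4 + 0 = -3.

H_0 ≅ Z,  H_1 ≅ Z^4,  H_2 = 0.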